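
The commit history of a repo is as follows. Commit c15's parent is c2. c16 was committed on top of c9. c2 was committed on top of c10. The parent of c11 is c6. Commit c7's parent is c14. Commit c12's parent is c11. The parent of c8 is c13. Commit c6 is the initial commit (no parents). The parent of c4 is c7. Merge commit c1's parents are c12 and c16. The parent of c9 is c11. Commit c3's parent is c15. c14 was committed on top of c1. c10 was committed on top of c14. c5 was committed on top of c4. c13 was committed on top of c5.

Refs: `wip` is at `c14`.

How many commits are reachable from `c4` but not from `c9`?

Reachable from c4: {c1, c11, c12, c14, c16, c4, c6, c7, c9}.
Reachable from c9: {c11, c6, c9}.
In c4's history but not c9's: {c1, c12, c14, c16, c4, c7} — 6 commits.

6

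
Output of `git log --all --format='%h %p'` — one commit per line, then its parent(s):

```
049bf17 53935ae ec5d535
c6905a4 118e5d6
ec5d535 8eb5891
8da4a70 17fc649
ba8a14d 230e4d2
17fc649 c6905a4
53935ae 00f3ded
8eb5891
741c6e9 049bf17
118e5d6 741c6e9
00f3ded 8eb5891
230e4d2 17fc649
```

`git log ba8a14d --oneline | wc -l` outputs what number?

Walking parent pointers from ba8a14d: reachable set = {00f3ded, 049bf17, 118e5d6, 17fc649, 230e4d2, 53935ae, 741c6e9, 8eb5891, ba8a14d, c6905a4, ec5d535}.
That is 11 commits.

11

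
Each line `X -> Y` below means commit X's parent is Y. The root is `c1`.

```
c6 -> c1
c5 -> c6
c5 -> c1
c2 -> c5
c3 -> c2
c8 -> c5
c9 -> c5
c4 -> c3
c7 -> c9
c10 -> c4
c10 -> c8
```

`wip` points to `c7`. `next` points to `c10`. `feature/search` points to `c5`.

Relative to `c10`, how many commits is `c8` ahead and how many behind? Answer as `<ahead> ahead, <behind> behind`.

0 ahead, 4 behind

Reachable from c8: {c1, c5, c6, c8}.
Reachable from c10: {c1, c10, c2, c3, c4, c5, c6, c8}.
Only in c8's history (ahead): {} — 0.
Only in c10's history (behind): {c10, c2, c3, c4} — 4.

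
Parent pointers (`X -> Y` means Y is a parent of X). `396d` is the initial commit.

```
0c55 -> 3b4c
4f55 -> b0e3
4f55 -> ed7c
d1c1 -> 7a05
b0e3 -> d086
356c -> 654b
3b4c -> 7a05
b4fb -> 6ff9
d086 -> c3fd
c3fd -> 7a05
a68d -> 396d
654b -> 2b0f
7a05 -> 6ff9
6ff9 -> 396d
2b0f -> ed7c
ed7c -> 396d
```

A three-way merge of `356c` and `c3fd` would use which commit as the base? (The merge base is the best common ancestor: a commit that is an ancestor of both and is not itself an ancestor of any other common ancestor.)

Ancestors of 356c: {2b0f, 356c, 396d, 654b, ed7c}.
Ancestors of c3fd: {396d, 6ff9, 7a05, c3fd}.
Common ancestors: {396d}.
The only common ancestor is 396d, so it is the merge base.

396d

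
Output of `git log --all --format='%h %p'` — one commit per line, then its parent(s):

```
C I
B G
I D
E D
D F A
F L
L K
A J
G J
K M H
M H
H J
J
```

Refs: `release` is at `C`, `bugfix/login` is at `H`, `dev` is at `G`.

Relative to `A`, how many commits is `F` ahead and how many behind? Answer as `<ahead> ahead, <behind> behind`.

5 ahead, 1 behind

Reachable from F: {F, H, J, K, L, M}.
Reachable from A: {A, J}.
Only in F's history (ahead): {F, H, K, L, M} — 5.
Only in A's history (behind): {A} — 1.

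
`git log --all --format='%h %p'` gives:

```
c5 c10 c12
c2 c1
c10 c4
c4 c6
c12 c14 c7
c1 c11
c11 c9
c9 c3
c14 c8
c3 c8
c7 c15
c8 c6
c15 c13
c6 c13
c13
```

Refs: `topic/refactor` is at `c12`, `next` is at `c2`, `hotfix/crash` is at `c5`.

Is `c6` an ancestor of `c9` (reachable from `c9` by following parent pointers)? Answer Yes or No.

Yes

Ancestors of c9 (commits reachable by following parents): {c13, c3, c6, c8, c9}.
c6 is in that set, so it is an ancestor of c9.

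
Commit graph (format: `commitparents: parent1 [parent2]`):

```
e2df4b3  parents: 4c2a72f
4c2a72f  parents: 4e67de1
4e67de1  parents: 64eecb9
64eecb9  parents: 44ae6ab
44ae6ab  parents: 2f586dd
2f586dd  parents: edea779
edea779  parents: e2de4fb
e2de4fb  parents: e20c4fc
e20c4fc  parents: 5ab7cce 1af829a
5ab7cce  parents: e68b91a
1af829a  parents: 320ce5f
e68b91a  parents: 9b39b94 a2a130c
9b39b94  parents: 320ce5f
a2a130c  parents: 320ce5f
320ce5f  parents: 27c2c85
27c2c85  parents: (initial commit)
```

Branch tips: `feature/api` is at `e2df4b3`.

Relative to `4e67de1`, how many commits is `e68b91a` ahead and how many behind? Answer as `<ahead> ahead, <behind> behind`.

Reachable from e68b91a: {27c2c85, 320ce5f, 9b39b94, a2a130c, e68b91a}.
Reachable from 4e67de1: {1af829a, 27c2c85, 2f586dd, 320ce5f, 44ae6ab, 4e67de1, 5ab7cce, 64eecb9, 9b39b94, a2a130c, e20c4fc, e2de4fb, e68b91a, edea779}.
Only in e68b91a's history (ahead): {} — 0.
Only in 4e67de1's history (behind): {1af829a, 2f586dd, 44ae6ab, 4e67de1, 5ab7cce, 64eecb9, e20c4fc, e2de4fb, edea779} — 9.

0 ahead, 9 behind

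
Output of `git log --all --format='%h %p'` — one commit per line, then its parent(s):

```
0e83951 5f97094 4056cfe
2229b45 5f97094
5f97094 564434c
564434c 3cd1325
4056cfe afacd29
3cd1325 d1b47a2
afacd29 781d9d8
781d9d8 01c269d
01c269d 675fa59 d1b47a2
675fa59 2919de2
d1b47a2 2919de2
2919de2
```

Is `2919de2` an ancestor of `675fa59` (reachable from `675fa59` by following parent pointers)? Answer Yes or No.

Yes

Ancestors of 675fa59 (commits reachable by following parents): {2919de2, 675fa59}.
2919de2 is in that set, so it is an ancestor of 675fa59.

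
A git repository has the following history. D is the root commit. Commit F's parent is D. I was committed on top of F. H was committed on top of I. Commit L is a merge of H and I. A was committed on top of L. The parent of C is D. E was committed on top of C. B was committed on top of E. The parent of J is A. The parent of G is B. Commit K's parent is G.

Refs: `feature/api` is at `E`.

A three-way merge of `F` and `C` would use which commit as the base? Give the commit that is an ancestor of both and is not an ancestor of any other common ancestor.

D

Ancestors of F: {D, F}.
Ancestors of C: {C, D}.
Common ancestors: {D}.
The only common ancestor is D, so it is the merge base.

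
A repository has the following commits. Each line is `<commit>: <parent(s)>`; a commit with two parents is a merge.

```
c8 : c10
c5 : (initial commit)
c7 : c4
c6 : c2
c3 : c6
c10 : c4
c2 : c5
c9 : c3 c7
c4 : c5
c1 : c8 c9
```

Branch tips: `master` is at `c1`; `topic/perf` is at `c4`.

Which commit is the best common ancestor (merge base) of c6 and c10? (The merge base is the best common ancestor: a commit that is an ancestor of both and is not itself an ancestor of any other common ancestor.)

Ancestors of c6: {c2, c5, c6}.
Ancestors of c10: {c10, c4, c5}.
Common ancestors: {c5}.
The only common ancestor is c5, so it is the merge base.

c5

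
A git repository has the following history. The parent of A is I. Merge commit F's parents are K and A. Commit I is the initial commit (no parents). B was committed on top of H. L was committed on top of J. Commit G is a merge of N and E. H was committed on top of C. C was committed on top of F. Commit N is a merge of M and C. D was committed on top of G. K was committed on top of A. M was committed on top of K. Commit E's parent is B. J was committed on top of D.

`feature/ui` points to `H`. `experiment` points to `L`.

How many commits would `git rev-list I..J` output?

Reachable from J: {A, B, C, D, E, F, G, H, I, J, K, M, N}.
Reachable from I: {I}.
In J's history but not I's: {A, B, C, D, E, F, G, H, J, K, M, N} — 12 commits.

12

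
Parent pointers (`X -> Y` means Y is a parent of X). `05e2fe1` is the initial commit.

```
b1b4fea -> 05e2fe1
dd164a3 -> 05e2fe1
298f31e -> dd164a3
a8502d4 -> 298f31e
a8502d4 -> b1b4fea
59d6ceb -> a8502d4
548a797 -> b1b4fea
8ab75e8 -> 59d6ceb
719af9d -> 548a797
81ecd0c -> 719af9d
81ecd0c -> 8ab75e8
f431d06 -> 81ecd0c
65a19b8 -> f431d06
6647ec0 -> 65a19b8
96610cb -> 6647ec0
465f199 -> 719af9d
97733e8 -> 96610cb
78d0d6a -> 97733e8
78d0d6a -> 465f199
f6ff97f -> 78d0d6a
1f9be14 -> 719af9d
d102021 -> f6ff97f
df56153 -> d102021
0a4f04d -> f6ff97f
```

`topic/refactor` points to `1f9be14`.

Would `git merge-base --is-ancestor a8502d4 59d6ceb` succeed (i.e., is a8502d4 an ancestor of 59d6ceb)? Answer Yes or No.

Ancestors of 59d6ceb (commits reachable by following parents): {05e2fe1, 298f31e, 59d6ceb, a8502d4, b1b4fea, dd164a3}.
a8502d4 is in that set, so it is an ancestor of 59d6ceb.

Yes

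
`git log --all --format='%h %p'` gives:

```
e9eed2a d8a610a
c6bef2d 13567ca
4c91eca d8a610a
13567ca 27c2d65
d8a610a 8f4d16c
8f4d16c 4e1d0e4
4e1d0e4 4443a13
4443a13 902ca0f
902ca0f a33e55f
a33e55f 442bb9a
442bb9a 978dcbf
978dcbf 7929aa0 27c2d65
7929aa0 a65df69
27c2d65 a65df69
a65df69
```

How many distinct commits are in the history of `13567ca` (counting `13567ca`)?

Walking parent pointers from 13567ca: reachable set = {13567ca, 27c2d65, a65df69}.
That is 3 commits.

3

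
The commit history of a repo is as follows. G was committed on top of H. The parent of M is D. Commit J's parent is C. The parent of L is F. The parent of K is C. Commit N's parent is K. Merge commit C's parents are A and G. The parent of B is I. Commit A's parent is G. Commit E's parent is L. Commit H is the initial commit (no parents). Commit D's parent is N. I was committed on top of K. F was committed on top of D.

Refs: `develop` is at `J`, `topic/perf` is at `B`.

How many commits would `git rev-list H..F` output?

Reachable from F: {A, C, D, F, G, H, K, N}.
Reachable from H: {H}.
In F's history but not H's: {A, C, D, F, G, K, N} — 7 commits.

7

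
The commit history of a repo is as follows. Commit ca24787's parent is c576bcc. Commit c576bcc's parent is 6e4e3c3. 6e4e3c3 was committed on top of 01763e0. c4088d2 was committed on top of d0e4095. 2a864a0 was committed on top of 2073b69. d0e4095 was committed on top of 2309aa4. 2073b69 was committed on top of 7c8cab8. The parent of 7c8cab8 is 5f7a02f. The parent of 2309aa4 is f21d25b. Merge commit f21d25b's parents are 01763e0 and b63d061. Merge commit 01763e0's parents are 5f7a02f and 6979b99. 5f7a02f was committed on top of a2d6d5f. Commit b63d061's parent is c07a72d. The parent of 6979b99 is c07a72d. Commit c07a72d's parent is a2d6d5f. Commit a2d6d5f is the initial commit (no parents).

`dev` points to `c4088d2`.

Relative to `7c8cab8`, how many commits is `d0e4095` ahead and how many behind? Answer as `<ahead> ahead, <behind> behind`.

7 ahead, 1 behind

Reachable from d0e4095: {01763e0, 2309aa4, 5f7a02f, 6979b99, a2d6d5f, b63d061, c07a72d, d0e4095, f21d25b}.
Reachable from 7c8cab8: {5f7a02f, 7c8cab8, a2d6d5f}.
Only in d0e4095's history (ahead): {01763e0, 2309aa4, 6979b99, b63d061, c07a72d, d0e4095, f21d25b} — 7.
Only in 7c8cab8's history (behind): {7c8cab8} — 1.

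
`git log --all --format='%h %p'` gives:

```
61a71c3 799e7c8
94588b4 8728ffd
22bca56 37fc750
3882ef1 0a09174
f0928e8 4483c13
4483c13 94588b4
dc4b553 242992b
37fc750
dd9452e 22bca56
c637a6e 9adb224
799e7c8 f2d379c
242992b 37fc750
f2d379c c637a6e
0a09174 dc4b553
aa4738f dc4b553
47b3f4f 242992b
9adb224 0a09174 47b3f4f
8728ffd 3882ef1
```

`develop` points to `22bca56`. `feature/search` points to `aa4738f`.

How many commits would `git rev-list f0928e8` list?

9

Walking parent pointers from f0928e8: reachable set = {0a09174, 242992b, 37fc750, 3882ef1, 4483c13, 8728ffd, 94588b4, dc4b553, f0928e8}.
That is 9 commits.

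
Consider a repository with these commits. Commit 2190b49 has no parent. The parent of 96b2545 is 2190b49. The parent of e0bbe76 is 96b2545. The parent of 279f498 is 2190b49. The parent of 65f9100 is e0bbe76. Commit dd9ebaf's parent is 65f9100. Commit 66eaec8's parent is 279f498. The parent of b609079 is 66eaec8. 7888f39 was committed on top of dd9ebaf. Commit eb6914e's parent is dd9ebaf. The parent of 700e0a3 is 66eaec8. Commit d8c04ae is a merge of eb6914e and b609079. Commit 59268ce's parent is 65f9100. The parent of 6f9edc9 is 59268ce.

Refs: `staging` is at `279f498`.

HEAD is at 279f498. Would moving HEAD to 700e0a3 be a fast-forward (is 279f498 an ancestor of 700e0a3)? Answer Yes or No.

A fast-forward from 279f498 to 700e0a3 is possible iff 279f498 is an ancestor of 700e0a3.
Ancestors of 700e0a3: {2190b49, 279f498, 66eaec8, 700e0a3}.
279f498 is among them, so fast-forward is possible.

Yes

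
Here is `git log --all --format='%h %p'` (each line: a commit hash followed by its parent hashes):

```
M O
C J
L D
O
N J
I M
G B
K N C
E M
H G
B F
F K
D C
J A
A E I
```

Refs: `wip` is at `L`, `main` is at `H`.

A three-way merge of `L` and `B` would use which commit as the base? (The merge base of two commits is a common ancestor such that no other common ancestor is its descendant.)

Ancestors of L: {A, C, D, E, I, J, L, M, O}.
Ancestors of B: {A, B, C, E, F, I, J, K, M, N, O}.
Common ancestors: {A, C, E, I, J, M, O}.
Among these, C is not an ancestor of any other common ancestor — it is the merge base.

C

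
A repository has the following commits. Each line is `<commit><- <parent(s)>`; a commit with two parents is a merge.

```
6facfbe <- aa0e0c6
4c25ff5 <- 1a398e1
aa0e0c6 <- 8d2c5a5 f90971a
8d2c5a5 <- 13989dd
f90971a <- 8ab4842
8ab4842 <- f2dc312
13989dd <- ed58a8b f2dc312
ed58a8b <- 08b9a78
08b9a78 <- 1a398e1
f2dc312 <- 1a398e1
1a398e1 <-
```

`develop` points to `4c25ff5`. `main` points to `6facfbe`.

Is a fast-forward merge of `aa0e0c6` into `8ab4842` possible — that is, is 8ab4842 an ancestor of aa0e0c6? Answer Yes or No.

Yes

A fast-forward from 8ab4842 to aa0e0c6 is possible iff 8ab4842 is an ancestor of aa0e0c6.
Ancestors of aa0e0c6: {08b9a78, 13989dd, 1a398e1, 8ab4842, 8d2c5a5, aa0e0c6, ed58a8b, f2dc312, f90971a}.
8ab4842 is among them, so fast-forward is possible.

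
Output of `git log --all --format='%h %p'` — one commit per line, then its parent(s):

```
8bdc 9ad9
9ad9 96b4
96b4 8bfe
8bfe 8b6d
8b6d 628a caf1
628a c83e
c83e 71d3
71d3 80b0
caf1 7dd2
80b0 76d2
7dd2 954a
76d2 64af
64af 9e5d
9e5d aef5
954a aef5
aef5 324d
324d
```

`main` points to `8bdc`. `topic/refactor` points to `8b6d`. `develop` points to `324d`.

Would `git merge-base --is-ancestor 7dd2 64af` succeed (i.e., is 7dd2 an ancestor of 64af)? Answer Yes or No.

Ancestors of 64af: {324d, 64af, 9e5d, aef5}.
7dd2 is not in that set, so it is not an ancestor of 64af.

No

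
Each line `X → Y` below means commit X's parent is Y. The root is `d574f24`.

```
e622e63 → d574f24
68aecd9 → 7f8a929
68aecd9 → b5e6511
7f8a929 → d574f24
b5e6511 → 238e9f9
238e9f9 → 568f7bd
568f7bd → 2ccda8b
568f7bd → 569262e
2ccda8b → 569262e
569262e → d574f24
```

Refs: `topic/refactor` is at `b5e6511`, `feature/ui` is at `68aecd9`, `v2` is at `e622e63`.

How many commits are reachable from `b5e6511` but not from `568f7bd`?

2

Reachable from b5e6511: {238e9f9, 2ccda8b, 568f7bd, 569262e, b5e6511, d574f24}.
Reachable from 568f7bd: {2ccda8b, 568f7bd, 569262e, d574f24}.
In b5e6511's history but not 568f7bd's: {238e9f9, b5e6511} — 2 commits.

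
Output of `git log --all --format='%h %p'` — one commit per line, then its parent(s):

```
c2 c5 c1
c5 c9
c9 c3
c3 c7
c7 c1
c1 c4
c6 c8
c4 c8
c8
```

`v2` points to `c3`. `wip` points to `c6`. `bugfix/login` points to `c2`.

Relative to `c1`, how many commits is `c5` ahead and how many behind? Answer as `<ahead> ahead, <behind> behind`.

Reachable from c5: {c1, c3, c4, c5, c7, c8, c9}.
Reachable from c1: {c1, c4, c8}.
Only in c5's history (ahead): {c3, c5, c7, c9} — 4.
Only in c1's history (behind): {} — 0.

4 ahead, 0 behind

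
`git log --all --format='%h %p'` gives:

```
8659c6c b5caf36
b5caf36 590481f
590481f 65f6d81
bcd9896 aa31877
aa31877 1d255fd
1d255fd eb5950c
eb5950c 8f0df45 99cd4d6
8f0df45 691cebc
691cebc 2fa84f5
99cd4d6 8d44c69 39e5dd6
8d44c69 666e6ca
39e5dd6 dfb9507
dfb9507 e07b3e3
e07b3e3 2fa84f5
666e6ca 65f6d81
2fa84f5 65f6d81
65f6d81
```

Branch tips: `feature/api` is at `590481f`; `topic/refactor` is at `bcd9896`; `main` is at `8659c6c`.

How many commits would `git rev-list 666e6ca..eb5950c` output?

Reachable from eb5950c: {2fa84f5, 39e5dd6, 65f6d81, 666e6ca, 691cebc, 8d44c69, 8f0df45, 99cd4d6, dfb9507, e07b3e3, eb5950c}.
Reachable from 666e6ca: {65f6d81, 666e6ca}.
In eb5950c's history but not 666e6ca's: {2fa84f5, 39e5dd6, 691cebc, 8d44c69, 8f0df45, 99cd4d6, dfb9507, e07b3e3, eb5950c} — 9 commits.

9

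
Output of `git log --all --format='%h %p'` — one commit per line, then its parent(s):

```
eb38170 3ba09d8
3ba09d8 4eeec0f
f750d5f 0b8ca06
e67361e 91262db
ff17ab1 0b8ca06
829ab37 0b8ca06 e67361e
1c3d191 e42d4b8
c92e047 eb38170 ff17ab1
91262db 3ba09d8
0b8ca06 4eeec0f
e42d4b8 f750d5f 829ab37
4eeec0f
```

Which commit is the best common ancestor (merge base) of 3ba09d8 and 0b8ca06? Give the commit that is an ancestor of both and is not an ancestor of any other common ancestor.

Ancestors of 3ba09d8: {3ba09d8, 4eeec0f}.
Ancestors of 0b8ca06: {0b8ca06, 4eeec0f}.
Common ancestors: {4eeec0f}.
The only common ancestor is 4eeec0f, so it is the merge base.

4eeec0f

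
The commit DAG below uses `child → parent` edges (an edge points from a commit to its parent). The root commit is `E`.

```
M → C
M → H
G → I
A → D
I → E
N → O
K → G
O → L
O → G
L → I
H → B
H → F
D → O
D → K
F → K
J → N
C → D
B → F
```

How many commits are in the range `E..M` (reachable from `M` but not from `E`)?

11

Reachable from M: {B, C, D, E, F, G, H, I, K, L, M, O}.
Reachable from E: {E}.
In M's history but not E's: {B, C, D, F, G, H, I, K, L, M, O} — 11 commits.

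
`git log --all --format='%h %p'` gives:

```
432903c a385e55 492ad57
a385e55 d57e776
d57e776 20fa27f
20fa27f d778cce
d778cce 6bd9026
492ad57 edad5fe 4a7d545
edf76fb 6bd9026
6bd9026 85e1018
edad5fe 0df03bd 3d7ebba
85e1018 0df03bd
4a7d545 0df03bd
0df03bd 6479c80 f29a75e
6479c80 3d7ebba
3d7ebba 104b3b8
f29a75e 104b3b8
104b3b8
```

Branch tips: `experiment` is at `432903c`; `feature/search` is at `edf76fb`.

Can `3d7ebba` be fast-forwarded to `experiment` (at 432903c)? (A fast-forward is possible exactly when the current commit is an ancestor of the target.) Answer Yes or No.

A fast-forward from 3d7ebba to 432903c is possible iff 3d7ebba is an ancestor of 432903c.
Ancestors of 432903c: {0df03bd, 104b3b8, 20fa27f, 3d7ebba, 432903c, 492ad57, 4a7d545, 6479c80, 6bd9026, 85e1018, a385e55, d57e776, d778cce, edad5fe, f29a75e}.
3d7ebba is among them, so fast-forward is possible.

Yes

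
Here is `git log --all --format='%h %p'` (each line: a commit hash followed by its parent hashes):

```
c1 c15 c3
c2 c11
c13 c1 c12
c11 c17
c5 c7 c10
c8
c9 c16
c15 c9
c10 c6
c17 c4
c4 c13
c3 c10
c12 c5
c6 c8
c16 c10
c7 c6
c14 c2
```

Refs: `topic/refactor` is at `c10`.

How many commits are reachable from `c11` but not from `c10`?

Reachable from c11: {c1, c10, c11, c12, c13, c15, c16, c17, c3, c4, c5, c6, c7, c8, c9}.
Reachable from c10: {c10, c6, c8}.
In c11's history but not c10's: {c1, c11, c12, c13, c15, c16, c17, c3, c4, c5, c7, c9} — 12 commits.

12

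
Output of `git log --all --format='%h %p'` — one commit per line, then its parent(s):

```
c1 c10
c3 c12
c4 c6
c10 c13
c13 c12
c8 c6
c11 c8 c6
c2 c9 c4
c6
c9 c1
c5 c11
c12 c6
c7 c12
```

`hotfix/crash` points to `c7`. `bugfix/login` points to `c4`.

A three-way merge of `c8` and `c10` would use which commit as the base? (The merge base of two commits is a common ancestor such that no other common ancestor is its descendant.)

Ancestors of c8: {c6, c8}.
Ancestors of c10: {c10, c12, c13, c6}.
Common ancestors: {c6}.
The only common ancestor is c6, so it is the merge base.

c6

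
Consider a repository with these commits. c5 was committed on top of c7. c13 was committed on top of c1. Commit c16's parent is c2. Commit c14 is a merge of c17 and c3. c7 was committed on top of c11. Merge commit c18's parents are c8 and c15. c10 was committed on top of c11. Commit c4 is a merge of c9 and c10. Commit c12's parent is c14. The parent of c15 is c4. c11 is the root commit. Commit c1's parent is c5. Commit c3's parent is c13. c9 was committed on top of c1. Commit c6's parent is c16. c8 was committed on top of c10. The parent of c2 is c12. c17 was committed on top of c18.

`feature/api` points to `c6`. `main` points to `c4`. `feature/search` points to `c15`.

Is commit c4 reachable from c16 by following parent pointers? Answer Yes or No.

Yes

Ancestors of c16 (commits reachable by following parents): {c1, c10, c11, c12, c13, c14, c15, c16, c17, c18, c2, c3, c4, c5, c7, c8, c9}.
c4 is in that set, so it is an ancestor of c16.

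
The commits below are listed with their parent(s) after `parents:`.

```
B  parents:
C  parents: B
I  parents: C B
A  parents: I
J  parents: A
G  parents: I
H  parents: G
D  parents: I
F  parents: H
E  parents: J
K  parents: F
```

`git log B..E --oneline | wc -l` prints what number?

5

Reachable from E: {A, B, C, E, I, J}.
Reachable from B: {B}.
In E's history but not B's: {A, C, E, I, J} — 5 commits.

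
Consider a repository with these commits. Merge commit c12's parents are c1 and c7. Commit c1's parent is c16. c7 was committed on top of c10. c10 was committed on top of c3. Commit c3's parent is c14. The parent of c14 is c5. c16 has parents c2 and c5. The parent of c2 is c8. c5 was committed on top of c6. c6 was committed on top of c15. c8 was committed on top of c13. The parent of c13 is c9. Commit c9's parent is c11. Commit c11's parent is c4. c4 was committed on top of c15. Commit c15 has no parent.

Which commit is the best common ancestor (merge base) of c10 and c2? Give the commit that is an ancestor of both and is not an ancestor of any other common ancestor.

Ancestors of c10: {c10, c14, c15, c3, c5, c6}.
Ancestors of c2: {c11, c13, c15, c2, c4, c8, c9}.
Common ancestors: {c15}.
The only common ancestor is c15, so it is the merge base.

c15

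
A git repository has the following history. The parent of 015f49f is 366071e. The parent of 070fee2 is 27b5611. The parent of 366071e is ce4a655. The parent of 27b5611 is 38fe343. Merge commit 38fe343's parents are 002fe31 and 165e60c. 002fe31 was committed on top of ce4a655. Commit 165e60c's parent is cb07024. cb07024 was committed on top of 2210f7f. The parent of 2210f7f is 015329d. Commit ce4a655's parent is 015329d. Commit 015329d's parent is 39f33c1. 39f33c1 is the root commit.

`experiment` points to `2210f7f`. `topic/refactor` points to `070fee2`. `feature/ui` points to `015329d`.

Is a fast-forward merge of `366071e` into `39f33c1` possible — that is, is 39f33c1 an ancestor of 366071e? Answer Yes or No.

Yes

A fast-forward from 39f33c1 to 366071e is possible iff 39f33c1 is an ancestor of 366071e.
Ancestors of 366071e: {015329d, 366071e, 39f33c1, ce4a655}.
39f33c1 is among them, so fast-forward is possible.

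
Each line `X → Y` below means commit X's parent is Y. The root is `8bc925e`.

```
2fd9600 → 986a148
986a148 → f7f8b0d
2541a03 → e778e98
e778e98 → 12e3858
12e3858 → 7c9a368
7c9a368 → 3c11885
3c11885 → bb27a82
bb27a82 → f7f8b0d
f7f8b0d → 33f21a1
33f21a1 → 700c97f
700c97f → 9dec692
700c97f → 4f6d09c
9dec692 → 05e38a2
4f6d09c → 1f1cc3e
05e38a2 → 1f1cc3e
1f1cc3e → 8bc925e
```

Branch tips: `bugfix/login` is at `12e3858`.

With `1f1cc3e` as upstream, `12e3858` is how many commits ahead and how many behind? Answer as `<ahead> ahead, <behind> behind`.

10 ahead, 0 behind

Reachable from 12e3858: {05e38a2, 12e3858, 1f1cc3e, 33f21a1, 3c11885, 4f6d09c, 700c97f, 7c9a368, 8bc925e, 9dec692, bb27a82, f7f8b0d}.
Reachable from 1f1cc3e: {1f1cc3e, 8bc925e}.
Only in 12e3858's history (ahead): {05e38a2, 12e3858, 33f21a1, 3c11885, 4f6d09c, 700c97f, 7c9a368, 9dec692, bb27a82, f7f8b0d} — 10.
Only in 1f1cc3e's history (behind): {} — 0.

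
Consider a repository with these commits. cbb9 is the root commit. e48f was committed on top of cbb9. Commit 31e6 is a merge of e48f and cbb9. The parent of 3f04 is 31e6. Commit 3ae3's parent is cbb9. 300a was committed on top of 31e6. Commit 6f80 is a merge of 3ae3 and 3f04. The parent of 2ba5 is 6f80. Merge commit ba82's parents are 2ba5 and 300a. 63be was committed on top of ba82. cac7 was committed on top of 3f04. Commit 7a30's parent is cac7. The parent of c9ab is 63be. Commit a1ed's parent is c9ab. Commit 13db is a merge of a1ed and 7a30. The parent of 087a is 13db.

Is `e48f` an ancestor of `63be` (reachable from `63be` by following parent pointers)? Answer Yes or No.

Ancestors of 63be (commits reachable by following parents): {2ba5, 300a, 31e6, 3ae3, 3f04, 63be, 6f80, ba82, cbb9, e48f}.
e48f is in that set, so it is an ancestor of 63be.

Yes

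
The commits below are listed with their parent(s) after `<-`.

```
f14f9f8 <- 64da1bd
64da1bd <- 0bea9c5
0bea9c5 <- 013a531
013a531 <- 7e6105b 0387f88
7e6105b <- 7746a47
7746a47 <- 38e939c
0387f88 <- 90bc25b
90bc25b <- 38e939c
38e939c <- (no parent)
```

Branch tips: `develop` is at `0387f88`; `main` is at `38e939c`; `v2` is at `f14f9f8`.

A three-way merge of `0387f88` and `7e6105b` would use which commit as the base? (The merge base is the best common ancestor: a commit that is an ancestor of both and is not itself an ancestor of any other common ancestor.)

Ancestors of 0387f88: {0387f88, 38e939c, 90bc25b}.
Ancestors of 7e6105b: {38e939c, 7746a47, 7e6105b}.
Common ancestors: {38e939c}.
The only common ancestor is 38e939c, so it is the merge base.

38e939c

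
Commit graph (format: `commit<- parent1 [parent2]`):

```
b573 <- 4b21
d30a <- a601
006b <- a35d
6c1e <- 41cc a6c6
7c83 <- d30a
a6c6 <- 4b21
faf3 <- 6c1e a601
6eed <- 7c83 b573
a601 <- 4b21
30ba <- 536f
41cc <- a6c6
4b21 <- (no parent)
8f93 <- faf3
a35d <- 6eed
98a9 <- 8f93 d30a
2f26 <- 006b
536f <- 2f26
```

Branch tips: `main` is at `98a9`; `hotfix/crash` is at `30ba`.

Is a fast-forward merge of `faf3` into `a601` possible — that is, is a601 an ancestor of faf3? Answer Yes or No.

A fast-forward from a601 to faf3 is possible iff a601 is an ancestor of faf3.
Ancestors of faf3: {41cc, 4b21, 6c1e, a601, a6c6, faf3}.
a601 is among them, so fast-forward is possible.

Yes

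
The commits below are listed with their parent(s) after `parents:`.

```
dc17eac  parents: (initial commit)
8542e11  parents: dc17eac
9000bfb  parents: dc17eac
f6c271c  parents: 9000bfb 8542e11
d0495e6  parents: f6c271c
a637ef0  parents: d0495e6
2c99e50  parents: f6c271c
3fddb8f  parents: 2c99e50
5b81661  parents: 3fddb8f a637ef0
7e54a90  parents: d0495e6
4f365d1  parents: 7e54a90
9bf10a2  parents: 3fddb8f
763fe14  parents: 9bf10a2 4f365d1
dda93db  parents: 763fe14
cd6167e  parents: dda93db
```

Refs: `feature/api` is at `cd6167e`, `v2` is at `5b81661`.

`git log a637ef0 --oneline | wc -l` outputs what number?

6

Walking parent pointers from a637ef0: reachable set = {8542e11, 9000bfb, a637ef0, d0495e6, dc17eac, f6c271c}.
That is 6 commits.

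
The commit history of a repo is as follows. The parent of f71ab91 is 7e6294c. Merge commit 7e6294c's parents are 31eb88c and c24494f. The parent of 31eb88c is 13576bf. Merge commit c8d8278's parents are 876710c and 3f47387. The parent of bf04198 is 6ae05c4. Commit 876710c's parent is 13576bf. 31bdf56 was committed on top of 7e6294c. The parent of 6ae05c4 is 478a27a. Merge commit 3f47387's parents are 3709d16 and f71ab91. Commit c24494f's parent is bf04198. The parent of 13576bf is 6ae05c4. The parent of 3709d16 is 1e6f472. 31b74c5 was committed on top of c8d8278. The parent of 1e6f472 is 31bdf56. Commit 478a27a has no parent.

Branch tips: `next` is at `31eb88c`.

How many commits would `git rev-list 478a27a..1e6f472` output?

Reachable from 1e6f472: {13576bf, 1e6f472, 31bdf56, 31eb88c, 478a27a, 6ae05c4, 7e6294c, bf04198, c24494f}.
Reachable from 478a27a: {478a27a}.
In 1e6f472's history but not 478a27a's: {13576bf, 1e6f472, 31bdf56, 31eb88c, 6ae05c4, 7e6294c, bf04198, c24494f} — 8 commits.

8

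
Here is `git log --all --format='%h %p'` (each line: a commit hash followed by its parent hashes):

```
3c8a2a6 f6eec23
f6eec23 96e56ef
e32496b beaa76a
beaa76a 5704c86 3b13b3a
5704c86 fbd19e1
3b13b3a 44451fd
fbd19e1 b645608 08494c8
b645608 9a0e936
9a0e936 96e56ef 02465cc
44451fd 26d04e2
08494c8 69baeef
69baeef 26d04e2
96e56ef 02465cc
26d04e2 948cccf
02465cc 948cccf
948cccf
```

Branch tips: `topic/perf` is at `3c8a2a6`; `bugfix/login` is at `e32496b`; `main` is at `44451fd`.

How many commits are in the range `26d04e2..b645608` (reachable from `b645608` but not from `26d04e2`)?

Reachable from b645608: {02465cc, 948cccf, 96e56ef, 9a0e936, b645608}.
Reachable from 26d04e2: {26d04e2, 948cccf}.
In b645608's history but not 26d04e2's: {02465cc, 96e56ef, 9a0e936, b645608} — 4 commits.

4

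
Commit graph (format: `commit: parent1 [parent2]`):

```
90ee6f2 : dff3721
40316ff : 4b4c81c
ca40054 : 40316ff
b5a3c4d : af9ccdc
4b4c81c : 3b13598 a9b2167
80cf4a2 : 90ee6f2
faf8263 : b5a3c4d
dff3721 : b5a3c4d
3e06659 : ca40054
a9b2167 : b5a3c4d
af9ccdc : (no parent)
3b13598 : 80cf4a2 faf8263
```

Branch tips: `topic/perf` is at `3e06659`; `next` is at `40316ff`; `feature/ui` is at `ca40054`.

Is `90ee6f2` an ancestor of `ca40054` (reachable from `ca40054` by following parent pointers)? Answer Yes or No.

Ancestors of ca40054 (commits reachable by following parents): {3b13598, 40316ff, 4b4c81c, 80cf4a2, 90ee6f2, a9b2167, af9ccdc, b5a3c4d, ca40054, dff3721, faf8263}.
90ee6f2 is in that set, so it is an ancestor of ca40054.

Yes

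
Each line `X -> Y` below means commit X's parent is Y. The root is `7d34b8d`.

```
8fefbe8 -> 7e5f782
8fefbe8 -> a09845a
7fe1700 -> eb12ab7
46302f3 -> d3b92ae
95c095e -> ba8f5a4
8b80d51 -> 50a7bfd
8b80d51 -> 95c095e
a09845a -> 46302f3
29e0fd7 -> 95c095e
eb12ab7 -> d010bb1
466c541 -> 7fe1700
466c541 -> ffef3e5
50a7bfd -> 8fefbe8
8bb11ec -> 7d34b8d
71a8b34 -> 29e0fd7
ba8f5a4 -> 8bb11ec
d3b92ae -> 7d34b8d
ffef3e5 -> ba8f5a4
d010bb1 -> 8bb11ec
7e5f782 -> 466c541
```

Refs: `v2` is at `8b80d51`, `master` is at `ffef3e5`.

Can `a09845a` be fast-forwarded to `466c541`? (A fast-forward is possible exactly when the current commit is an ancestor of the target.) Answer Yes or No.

A fast-forward from a09845a to 466c541 is possible iff a09845a is an ancestor of 466c541.
Ancestors of 466c541: {466c541, 7d34b8d, 7fe1700, 8bb11ec, ba8f5a4, d010bb1, eb12ab7, ffef3e5}.
a09845a is not among them, so fast-forward is not possible.

No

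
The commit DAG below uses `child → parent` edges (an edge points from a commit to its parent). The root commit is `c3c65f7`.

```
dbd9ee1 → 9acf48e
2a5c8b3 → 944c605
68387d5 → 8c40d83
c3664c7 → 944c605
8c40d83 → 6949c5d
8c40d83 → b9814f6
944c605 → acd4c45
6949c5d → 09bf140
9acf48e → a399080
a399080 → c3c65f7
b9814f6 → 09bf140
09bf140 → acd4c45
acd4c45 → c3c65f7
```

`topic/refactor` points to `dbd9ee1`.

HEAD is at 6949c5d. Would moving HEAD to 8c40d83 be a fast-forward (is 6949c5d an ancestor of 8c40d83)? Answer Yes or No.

Yes

A fast-forward from 6949c5d to 8c40d83 is possible iff 6949c5d is an ancestor of 8c40d83.
Ancestors of 8c40d83: {09bf140, 6949c5d, 8c40d83, acd4c45, b9814f6, c3c65f7}.
6949c5d is among them, so fast-forward is possible.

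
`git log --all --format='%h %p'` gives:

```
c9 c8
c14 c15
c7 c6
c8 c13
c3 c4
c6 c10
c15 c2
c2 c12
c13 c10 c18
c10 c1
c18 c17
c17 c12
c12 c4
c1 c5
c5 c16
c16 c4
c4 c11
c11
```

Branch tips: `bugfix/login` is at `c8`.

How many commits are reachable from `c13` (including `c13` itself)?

10

Walking parent pointers from c13: reachable set = {c1, c10, c11, c12, c13, c16, c17, c18, c4, c5}.
That is 10 commits.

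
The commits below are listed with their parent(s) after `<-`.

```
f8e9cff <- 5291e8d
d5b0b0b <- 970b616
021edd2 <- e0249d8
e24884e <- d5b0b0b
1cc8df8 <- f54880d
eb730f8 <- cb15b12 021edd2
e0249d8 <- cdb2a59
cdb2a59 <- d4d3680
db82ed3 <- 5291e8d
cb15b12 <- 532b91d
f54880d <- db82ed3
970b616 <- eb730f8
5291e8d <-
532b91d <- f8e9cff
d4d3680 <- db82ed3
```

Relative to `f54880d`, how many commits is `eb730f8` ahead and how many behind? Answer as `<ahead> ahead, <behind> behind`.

Reachable from eb730f8: {021edd2, 5291e8d, 532b91d, cb15b12, cdb2a59, d4d3680, db82ed3, e0249d8, eb730f8, f8e9cff}.
Reachable from f54880d: {5291e8d, db82ed3, f54880d}.
Only in eb730f8's history (ahead): {021edd2, 532b91d, cb15b12, cdb2a59, d4d3680, e0249d8, eb730f8, f8e9cff} — 8.
Only in f54880d's history (behind): {f54880d} — 1.

8 ahead, 1 behind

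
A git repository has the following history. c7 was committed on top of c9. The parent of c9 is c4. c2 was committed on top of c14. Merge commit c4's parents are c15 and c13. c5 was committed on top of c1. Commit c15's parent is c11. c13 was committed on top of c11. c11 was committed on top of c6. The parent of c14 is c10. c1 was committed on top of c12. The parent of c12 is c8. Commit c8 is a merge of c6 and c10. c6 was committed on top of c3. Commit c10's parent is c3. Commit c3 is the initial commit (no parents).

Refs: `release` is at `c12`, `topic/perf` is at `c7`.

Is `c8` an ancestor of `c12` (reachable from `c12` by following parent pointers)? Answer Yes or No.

Yes

Ancestors of c12 (commits reachable by following parents): {c10, c12, c3, c6, c8}.
c8 is in that set, so it is an ancestor of c12.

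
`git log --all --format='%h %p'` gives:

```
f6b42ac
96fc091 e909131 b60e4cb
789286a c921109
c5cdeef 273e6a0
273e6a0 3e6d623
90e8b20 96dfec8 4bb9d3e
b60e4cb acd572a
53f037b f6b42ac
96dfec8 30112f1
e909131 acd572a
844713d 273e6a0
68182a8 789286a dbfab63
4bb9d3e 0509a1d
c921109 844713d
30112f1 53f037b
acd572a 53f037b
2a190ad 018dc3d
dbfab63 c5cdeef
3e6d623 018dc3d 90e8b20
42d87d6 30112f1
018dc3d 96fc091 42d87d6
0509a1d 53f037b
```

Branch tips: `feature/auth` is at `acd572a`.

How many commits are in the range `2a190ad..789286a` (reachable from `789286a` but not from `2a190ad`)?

Reachable from 789286a: {018dc3d, 0509a1d, 273e6a0, 30112f1, 3e6d623, 42d87d6, 4bb9d3e, 53f037b, 789286a, 844713d, 90e8b20, 96dfec8, 96fc091, acd572a, b60e4cb, c921109, e909131, f6b42ac}.
Reachable from 2a190ad: {018dc3d, 2a190ad, 30112f1, 42d87d6, 53f037b, 96fc091, acd572a, b60e4cb, e909131, f6b42ac}.
In 789286a's history but not 2a190ad's: {0509a1d, 273e6a0, 3e6d623, 4bb9d3e, 789286a, 844713d, 90e8b20, 96dfec8, c921109} — 9 commits.

9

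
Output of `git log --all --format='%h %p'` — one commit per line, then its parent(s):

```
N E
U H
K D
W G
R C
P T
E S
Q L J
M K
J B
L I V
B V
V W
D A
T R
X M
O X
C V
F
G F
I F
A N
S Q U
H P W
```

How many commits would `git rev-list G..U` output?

Reachable from U: {C, F, G, H, P, R, T, U, V, W}.
Reachable from G: {F, G}.
In U's history but not G's: {C, H, P, R, T, U, V, W} — 8 commits.

8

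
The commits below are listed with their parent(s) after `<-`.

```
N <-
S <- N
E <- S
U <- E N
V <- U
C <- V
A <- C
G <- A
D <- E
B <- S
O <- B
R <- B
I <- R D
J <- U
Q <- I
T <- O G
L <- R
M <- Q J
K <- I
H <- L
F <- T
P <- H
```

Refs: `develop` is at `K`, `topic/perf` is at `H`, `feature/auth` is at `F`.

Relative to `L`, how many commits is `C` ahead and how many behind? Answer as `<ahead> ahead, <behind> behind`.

4 ahead, 3 behind

Reachable from C: {C, E, N, S, U, V}.
Reachable from L: {B, L, N, R, S}.
Only in C's history (ahead): {C, E, U, V} — 4.
Only in L's history (behind): {B, L, R} — 3.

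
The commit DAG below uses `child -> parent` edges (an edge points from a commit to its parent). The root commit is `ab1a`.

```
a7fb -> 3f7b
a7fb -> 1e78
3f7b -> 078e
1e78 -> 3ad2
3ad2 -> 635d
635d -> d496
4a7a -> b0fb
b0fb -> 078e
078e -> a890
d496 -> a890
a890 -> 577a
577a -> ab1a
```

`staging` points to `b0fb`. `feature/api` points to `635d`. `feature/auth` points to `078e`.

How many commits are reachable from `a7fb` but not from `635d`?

Reachable from a7fb: {078e, 1e78, 3ad2, 3f7b, 577a, 635d, a7fb, a890, ab1a, d496}.
Reachable from 635d: {577a, 635d, a890, ab1a, d496}.
In a7fb's history but not 635d's: {078e, 1e78, 3ad2, 3f7b, a7fb} — 5 commits.

5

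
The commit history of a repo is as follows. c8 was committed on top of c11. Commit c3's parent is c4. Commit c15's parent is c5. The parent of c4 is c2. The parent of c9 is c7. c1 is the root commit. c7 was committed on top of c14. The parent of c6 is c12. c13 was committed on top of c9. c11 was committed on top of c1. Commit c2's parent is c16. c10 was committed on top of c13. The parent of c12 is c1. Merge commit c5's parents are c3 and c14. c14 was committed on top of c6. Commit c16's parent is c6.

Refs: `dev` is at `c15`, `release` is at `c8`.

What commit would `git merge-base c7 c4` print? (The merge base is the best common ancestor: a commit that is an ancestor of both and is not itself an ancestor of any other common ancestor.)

Ancestors of c7: {c1, c12, c14, c6, c7}.
Ancestors of c4: {c1, c12, c16, c2, c4, c6}.
Common ancestors: {c1, c12, c6}.
Among these, c6 is not an ancestor of any other common ancestor — it is the merge base.

c6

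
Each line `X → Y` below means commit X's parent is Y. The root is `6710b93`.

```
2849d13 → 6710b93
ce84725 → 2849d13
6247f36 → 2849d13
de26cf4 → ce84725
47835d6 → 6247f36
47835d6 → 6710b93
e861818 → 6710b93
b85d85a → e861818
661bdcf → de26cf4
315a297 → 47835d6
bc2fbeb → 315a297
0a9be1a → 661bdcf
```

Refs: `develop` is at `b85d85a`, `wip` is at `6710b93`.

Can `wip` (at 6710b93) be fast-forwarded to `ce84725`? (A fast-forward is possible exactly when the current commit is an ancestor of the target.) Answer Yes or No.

A fast-forward from 6710b93 to ce84725 is possible iff 6710b93 is an ancestor of ce84725.
Ancestors of ce84725: {2849d13, 6710b93, ce84725}.
6710b93 is among them, so fast-forward is possible.

Yes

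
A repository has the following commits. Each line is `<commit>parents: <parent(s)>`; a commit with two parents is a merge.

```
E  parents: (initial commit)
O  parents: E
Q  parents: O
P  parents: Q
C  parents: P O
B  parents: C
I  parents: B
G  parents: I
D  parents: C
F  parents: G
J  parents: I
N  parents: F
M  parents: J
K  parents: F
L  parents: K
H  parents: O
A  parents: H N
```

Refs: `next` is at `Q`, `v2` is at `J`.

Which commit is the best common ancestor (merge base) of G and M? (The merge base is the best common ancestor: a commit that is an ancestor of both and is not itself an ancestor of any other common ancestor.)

Ancestors of G: {B, C, E, G, I, O, P, Q}.
Ancestors of M: {B, C, E, I, J, M, O, P, Q}.
Common ancestors: {B, C, E, I, O, P, Q}.
Among these, I is not an ancestor of any other common ancestor — it is the merge base.

I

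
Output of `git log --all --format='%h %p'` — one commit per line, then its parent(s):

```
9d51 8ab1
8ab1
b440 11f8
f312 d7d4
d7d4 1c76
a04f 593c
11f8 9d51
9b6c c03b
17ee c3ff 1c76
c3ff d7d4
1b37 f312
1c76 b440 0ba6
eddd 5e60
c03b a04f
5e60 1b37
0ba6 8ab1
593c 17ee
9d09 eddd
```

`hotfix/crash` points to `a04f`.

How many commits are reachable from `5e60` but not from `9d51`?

Reachable from 5e60: {0ba6, 11f8, 1b37, 1c76, 5e60, 8ab1, 9d51, b440, d7d4, f312}.
Reachable from 9d51: {8ab1, 9d51}.
In 5e60's history but not 9d51's: {0ba6, 11f8, 1b37, 1c76, 5e60, b440, d7d4, f312} — 8 commits.

8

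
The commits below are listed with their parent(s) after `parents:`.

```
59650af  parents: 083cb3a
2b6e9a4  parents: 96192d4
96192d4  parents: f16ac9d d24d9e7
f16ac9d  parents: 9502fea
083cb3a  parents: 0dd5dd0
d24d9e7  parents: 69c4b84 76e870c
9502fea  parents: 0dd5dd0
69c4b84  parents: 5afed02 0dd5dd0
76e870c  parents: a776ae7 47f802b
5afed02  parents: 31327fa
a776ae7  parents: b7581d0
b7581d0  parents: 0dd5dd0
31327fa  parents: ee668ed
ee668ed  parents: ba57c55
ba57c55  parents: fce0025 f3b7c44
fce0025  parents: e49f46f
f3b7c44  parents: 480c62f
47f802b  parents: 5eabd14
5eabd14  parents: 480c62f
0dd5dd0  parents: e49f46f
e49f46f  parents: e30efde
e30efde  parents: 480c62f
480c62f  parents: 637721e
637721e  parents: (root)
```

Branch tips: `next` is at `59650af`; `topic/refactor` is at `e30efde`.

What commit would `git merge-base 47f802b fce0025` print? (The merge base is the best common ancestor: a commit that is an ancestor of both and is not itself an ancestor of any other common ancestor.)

480c62f

Ancestors of 47f802b: {47f802b, 480c62f, 5eabd14, 637721e}.
Ancestors of fce0025: {480c62f, 637721e, e30efde, e49f46f, fce0025}.
Common ancestors: {480c62f, 637721e}.
Among these, 480c62f is not an ancestor of any other common ancestor — it is the merge base.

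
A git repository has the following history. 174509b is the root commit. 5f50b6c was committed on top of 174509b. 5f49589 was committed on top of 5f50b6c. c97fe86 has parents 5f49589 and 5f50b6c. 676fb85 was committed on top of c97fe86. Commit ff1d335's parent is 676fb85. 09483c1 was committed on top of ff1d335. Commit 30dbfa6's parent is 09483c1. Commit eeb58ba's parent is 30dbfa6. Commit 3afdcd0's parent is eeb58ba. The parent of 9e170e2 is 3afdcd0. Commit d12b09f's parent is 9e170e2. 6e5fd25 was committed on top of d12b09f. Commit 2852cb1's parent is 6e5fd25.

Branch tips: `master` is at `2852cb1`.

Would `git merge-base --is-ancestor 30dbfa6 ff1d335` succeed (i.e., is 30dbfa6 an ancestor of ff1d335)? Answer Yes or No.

No

Ancestors of ff1d335: {174509b, 5f49589, 5f50b6c, 676fb85, c97fe86, ff1d335}.
30dbfa6 is not in that set, so it is not an ancestor of ff1d335.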